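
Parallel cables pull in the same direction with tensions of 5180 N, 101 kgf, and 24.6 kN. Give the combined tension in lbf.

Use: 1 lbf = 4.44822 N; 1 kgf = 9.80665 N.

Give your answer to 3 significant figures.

6920 lbf

5180 N (already N)
101 kgf × 9.80665 → 990.472 N
24.6 kN × 1000 → 24600 N
Total: 5180 + 990.472 + 24600 = 30770.5 N
In lbf: 30770.5 / 4.44822 = 6917.49 lbf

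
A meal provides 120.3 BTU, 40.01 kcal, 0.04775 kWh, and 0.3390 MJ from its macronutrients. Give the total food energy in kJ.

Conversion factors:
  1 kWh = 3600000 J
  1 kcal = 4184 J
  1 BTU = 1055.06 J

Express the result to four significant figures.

805.2 kJ

120.3 BTU × 1055.06 = 126924 J
40.01 kcal × 4184 = 167402 J
0.04775 kWh × 3600000 = 171900 J
0.3390 MJ × 1000000 = 339000 J
Total: 126924 + 167402 + 171900 + 339000 = 805226 J
In kJ: 805226 / 1000 = 805.226 kJ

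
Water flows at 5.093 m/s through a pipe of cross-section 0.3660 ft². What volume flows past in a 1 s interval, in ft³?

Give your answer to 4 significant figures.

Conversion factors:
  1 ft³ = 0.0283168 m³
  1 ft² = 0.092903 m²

0.3660 ft² × 0.092903 → 0.0340025 m²
V = v × A × t = 5.093 m/s × 0.0340025 m² × 1 s = 0.173175 m³
0.173175 m³ ÷ (0.0283168 m³/ft³) = 6.11563 ft³

6.116 ft³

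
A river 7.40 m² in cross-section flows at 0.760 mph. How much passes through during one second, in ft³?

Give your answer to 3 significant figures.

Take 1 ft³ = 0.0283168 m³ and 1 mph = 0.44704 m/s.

88.8 ft³

0.760 mph × 0.44704 → 0.33975 m/s
V = v × A × t = 0.33975 m/s × 7.4 m² × 1 s = 2.51415 m³
2.51415 m³ ÷ (0.0283168 m³/ft³) = 88.7865 ft³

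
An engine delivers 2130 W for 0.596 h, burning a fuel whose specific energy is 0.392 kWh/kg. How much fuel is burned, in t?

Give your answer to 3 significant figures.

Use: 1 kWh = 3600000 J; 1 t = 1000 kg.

0.00324 t

0.596 h → 2145.6 s
E = P × t = 2130 × 2145.6 = 4.57013×10⁶ J
0.392 kWh/kg → 1.4112×10⁶ J/kg
m = E / e_s = 4.57013×10⁶ / 1.4112×10⁶ = 3.23847 kg
In t: 3.23847 / 1000 = 0.00323847 t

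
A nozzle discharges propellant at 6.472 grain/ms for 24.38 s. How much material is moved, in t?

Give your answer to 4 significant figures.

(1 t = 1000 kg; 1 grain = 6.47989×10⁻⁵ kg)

6.472 grain/ms → 0.419378 kg/s
m = ṁ × t = 0.419378 × 24.38 = 10.2244 kg
In t: 10.2244 / 1000 = 0.0102244 t

0.01022 t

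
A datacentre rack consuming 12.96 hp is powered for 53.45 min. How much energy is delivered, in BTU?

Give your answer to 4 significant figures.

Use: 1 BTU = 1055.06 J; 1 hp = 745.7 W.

2.938×10⁴ BTU

12.96 hp × 745.7 → 9664.27 W
53.45 min × 60 → 3207 s
E = P × t = 9664.27 W × 3207 s = 3.09933×10⁷ J
3.09933×10⁷ J ÷ (1055.06 J/BTU) = 29375.9 BTU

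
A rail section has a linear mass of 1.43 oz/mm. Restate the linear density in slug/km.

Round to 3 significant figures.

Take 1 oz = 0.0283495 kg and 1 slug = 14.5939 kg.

2780 slug/km

1.43 oz/mm × 0.0283495 kg/oz ÷ 0.001 m/mm = 40.5398 kg/m
40.5398 kg/m ÷ 14.5939 kg/slug × 1000 m/km = 2777.86 slug/km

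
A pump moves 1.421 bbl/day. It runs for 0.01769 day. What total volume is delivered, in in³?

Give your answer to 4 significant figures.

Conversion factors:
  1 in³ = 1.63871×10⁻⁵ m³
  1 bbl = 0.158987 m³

1.421 bbl/day → 2.61482×10⁻⁶ m³/s
0.01769 day → 1528.42 s
V = Q × t = 2.61482×10⁻⁶ × 1528.42 = 0.00399654 m³
In in³: 0.00399654 / 1.63871×10⁻⁵ = 243.883 in³

243.9 in³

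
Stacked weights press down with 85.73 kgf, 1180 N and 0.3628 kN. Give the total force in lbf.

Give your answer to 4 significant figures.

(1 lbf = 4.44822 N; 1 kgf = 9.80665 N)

535.8 lbf

85.73 kgf × 9.80665 = 840.724 N
1180 N (already N)
0.3628 kN × 1000 = 362.8 N
Sum: 840.724 + 1180 + 362.8 = 2383.52 N
In lbf: 2383.52 / 4.44822 = 535.837 lbf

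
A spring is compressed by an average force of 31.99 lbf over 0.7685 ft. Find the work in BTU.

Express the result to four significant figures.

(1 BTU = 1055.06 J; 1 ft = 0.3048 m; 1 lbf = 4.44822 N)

31.99 lbf × 4.44822 = 142.299 N
0.7685 ft × 0.3048 = 0.234239 m
W = F × d = 142.299 N × 0.234239 m = 33.332 J
33.332 J ÷ (1055.06 J/BTU) = 0.0315925 BTU

0.03159 BTU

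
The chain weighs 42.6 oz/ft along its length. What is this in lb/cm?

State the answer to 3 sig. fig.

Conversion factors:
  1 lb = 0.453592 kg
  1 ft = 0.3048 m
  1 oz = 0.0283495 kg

0.0874 lb/cm

42.6 oz/ft × 0.0283495 kg/oz ÷ 0.3048 m/ft = 3.96223 kg/m
3.96223 kg/m ÷ 0.453592 kg/lb × 0.01 m/cm = 0.0873523 lb/cm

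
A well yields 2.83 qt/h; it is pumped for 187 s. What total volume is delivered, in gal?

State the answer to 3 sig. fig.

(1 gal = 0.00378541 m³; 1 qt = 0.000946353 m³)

2.83 qt/h → 7.43939×10⁻⁷ m³/s
V = Q × t = 7.43939×10⁻⁷ × 187 = 1.39117×10⁻⁴ m³
In gal: 1.39117×10⁻⁴ / 0.00378541 = 0.0367508 gal

0.0368 gal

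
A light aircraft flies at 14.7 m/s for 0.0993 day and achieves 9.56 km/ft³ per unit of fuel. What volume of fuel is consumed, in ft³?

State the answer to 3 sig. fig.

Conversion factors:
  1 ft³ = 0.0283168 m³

13.2 ft³

0.0993 day → 8579.52 s
d = v × t = 14.7 × 8579.52 = 126119 m
9.56 km/ft³ → 337609 m/m³
V = d / (distance per unit fuel) = 126119 / 337609 = 0.373565 m³
In ft³: 0.373565 / 0.0283168 = 13.1923 ft³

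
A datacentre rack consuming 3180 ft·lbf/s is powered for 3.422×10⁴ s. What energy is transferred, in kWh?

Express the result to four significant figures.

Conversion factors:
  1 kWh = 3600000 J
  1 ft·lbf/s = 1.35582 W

3180 ft·lbf/s × 1.35582 = 4311.51 W
E = P × t = 4311.51 W × 34220 s = 1.4754×10⁸ J
1.4754×10⁸ J ÷ (3600000 J/kWh) = 40.9833 kWh

40.98 kWh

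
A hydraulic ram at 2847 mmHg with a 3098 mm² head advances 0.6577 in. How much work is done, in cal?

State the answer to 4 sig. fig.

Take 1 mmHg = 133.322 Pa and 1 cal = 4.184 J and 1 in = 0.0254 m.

4.695 cal

2847 mmHg → 379568 Pa
3098 mm² → 0.003098 m²
F = P × A = 379568 × 0.003098 = 1175.9 N
0.6577 in → 0.0167056 m
W = F × d = 1175.9 × 0.0167056 = 19.6441 J
In cal: 19.6441 / 4.184 = 4.69505 cal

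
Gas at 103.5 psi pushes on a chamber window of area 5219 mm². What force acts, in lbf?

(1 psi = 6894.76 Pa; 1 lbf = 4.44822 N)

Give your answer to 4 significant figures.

103.5 psi × 6894.76 → 713608 Pa
5219 mm² × 10⁻⁶ → 0.005219 m²
F = P × A = 713608 Pa × 0.005219 m² = 3724.32 N
3724.32 N ÷ (4.44822 N/lbf) = 837.261 lbf

837.3 lbf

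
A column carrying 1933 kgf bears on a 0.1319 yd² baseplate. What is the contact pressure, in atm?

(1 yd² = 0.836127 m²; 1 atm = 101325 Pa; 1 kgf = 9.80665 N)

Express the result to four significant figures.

1.696 atm

1933 kgf × 9.80665 = 18956.3 N
0.1319 yd² × 0.836127 = 0.110285 m²
P = F / A = 18956.3 N / 0.110285 m² = 171885 Pa
171885 Pa ÷ (101325 Pa/atm) = 1.69637 atm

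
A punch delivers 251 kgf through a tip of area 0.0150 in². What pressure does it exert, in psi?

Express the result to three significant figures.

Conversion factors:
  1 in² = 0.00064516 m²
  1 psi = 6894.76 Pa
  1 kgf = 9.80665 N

251 kgf × 9.80665 → 2461.47 N
0.0150 in² × 0.00064516 → 9.6774×10⁻⁶ m²
P = F / A = 2461.47 N / 9.6774×10⁻⁶ m² = 2.54352×10⁸ Pa
2.54352×10⁸ Pa ÷ (6894.76 Pa/psi) = 36890.6 psi

3.69×10⁴ psi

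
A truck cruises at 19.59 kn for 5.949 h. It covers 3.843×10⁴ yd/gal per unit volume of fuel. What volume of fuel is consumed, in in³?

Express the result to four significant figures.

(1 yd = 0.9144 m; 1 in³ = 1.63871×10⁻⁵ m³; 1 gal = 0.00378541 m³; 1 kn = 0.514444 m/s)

19.59 kn → 10.078 m/s
5.949 h → 21416.4 s
d = v × t = 10.078 × 21416.4 = 215834 m
3.843×10⁴ yd/gal → 9.28311×10⁶ m/m³
V = d / (distance per unit fuel) = 215834 / 9.28311×10⁶ = 0.0232502 m³
In in³: 0.0232502 / 1.63871×10⁻⁵ = 1418.81 in³

1419 in³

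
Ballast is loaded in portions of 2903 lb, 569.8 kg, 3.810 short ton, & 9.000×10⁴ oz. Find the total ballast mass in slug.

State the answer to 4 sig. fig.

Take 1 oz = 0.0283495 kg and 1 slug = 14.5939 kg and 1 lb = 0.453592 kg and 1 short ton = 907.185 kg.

2903 lb × 0.453592 → 1316.78 kg
569.8 kg (already kg)
3.810 short ton × 907.185 → 3456.37 kg
9.000×10⁴ oz × 0.0283495 → 2551.46 kg
Sum: 1316.78 + 569.8 + 3456.37 + 2551.46 = 7894.41 kg
In slug: 7894.41 / 14.5939 = 540.939 slug

540.9 slug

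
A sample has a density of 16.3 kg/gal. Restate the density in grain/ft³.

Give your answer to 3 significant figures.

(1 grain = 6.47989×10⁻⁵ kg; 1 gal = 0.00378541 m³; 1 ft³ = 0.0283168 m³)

16.3 kg/gal ÷ 0.00378541 m³/gal = 4306.01 kg/m³
4306.01 kg/m³ ÷ 6.47989×10⁻⁵ kg/grain × 0.0283168 m³/ft³ = 1.88171×10⁶ grain/ft³

1.88×10⁶ grain/ft³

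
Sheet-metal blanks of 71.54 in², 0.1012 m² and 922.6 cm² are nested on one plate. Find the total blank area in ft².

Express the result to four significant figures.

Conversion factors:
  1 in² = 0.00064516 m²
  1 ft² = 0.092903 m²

2.579 ft²

71.54 in² × 0.00064516 = 0.0461547 m²
0.1012 m² (already m²)
922.6 cm² × 0.0001 = 0.09226 m²
Sum: 0.0461547 + 0.1012 + 0.09226 = 0.239615 m²
In ft²: 0.239615 / 0.092903 = 2.5792 ft²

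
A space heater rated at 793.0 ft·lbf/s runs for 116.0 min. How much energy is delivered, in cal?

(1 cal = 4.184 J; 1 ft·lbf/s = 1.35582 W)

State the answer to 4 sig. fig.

793.0 ft·lbf/s × 1.35582 → 1075.17 W
116.0 min × 60 → 6960 s
E = P × t = 1075.17 W × 6960 s = 7.48318×10⁶ J
7.48318×10⁶ J ÷ (4.184 J/cal) = 1.78852×10⁶ cal

1.789×10⁶ cal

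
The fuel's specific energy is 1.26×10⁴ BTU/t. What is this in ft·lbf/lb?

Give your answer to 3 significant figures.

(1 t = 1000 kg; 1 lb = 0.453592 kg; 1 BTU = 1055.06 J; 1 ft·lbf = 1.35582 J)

1.26×10⁴ BTU/t × 1055.06 J/BTU ÷ 1000 kg/t = 13293.8 J/kg
13293.8 J/kg ÷ 1.35582 J/ft·lbf × 0.453592 kg/lb = 4447.46 ft·lbf/lb

4450 ft·lbf/lb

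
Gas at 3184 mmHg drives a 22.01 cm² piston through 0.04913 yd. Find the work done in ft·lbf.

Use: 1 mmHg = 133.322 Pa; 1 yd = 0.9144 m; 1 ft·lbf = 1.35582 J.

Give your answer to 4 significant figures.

30.96 ft·lbf

3184 mmHg → 424497 Pa
22.01 cm² → 0.002201 m²
F = P × A = 424497 × 0.002201 = 934.318 N
0.04913 yd → 0.0449245 m
W = F × d = 934.318 × 0.0449245 = 41.9738 J
In ft·lbf: 41.9738 / 1.35582 = 30.9582 ft·lbf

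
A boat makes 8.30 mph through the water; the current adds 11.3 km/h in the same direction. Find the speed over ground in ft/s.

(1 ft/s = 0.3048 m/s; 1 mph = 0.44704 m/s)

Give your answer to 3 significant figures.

22.5 ft/s

8.30 mph × 0.44704 = 3.71043 m/s
11.3 km/h × (1/3.6) = 3.13889 m/s
Total: 3.71043 + 3.13889 = 6.84932 m/s
In ft/s: 6.84932 / 0.3048 = 22.4715 ft/s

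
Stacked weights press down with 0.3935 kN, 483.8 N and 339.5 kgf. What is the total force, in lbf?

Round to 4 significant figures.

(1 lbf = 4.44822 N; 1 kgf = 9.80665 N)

0.3935 kN × 1000 = 393.5 N
483.8 N (already N)
339.5 kgf × 9.80665 = 3329.36 N
Sum: 393.5 + 483.8 + 3329.36 = 4206.66 N
In lbf: 4206.66 / 4.44822 = 945.695 lbf

945.7 lbf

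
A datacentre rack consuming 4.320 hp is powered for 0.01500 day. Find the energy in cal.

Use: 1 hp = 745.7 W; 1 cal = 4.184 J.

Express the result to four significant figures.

4.320 hp × 745.7 = 3221.42 W
0.01500 day × 86400 = 1296 s
E = P × t = 3221.42 W × 1296 s = 4.17496×10⁶ J
4.17496×10⁶ J ÷ (4.184 J/cal) = 997839 cal

9.978×10⁵ cal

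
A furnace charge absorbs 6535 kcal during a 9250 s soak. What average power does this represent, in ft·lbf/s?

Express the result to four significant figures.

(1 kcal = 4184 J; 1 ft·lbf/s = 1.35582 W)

2180 ft·lbf/s

6535 kcal × 4184 → 2.73424×10⁷ J
P = E / t = 2.73424×10⁷ J / 9250 s = 2955.94 W
2955.94 W ÷ (1.35582 W/ft·lbf/s) = 2180.19 ft·lbf/s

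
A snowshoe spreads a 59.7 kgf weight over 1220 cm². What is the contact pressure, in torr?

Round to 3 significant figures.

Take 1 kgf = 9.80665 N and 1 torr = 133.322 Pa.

36.0 torr

59.7 kgf × 9.80665 → 585.457 N
1220 cm² × 0.0001 → 0.122 m²
P = F / A = 585.457 N / 0.122 m² = 4798.83 Pa
4798.83 Pa ÷ (133.322 Pa/torr) = 35.9943 torr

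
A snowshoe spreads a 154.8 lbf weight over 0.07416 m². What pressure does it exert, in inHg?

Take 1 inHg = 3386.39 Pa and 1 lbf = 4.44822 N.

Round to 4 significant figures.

154.8 lbf × 4.44822 = 688.584 N
P = F / A = 688.584 N / 0.07416 m² = 9285.11 Pa
9285.11 Pa ÷ (3386.39 Pa/inHg) = 2.74189 inHg

2.742 inHg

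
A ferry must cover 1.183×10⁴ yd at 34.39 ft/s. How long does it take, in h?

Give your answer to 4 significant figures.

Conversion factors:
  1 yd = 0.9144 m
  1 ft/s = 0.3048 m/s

0.2867 h

1.183×10⁴ yd × 0.9144 = 10817.4 m
34.39 ft/s × 0.3048 = 10.4821 m/s
t = d / v = 10817.4 m / 10.4821 m/s = 1031.99 s
1031.99 s ÷ (3600 s/h) = 0.286664 h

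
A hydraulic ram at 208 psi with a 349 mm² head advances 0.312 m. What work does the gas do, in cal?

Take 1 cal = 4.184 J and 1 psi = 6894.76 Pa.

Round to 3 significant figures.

37.3 cal

208 psi → 1.43411×10⁶ Pa
349 mm² → 3.49×10⁻⁴ m²
F = P × A = 1.43411×10⁶ × 3.49×10⁻⁴ = 500.504 N
W = F × d = 500.504 × 0.312 = 156.157 J
In cal: 156.157 / 4.184 = 37.3224 cal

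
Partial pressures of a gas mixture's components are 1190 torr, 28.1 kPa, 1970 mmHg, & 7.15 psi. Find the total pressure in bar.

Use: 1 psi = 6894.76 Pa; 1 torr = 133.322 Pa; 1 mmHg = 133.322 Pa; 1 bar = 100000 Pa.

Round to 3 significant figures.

4.99 bar

1190 torr × 133.322 → 158653 Pa
28.1 kPa × 1000 → 28100 Pa
1970 mmHg × 133.322 → 262644 Pa
7.15 psi × 6894.76 → 49297.5 Pa
Total: 158653 + 28100 + 262644 + 49297.5 = 498694 Pa
In bar: 498694 / 100000 = 4.98694 bar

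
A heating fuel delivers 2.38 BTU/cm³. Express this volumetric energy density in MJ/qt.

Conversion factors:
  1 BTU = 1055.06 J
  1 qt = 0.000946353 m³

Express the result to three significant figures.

2.38 BTU/cm³ × 1055.06 J/BTU ÷ 10⁻⁶ m³/cm³ = 2.51104×10⁹ J/m³
2.51104×10⁹ J/m³ ÷ 1000000 J/MJ × 0.000946353 m³/qt = 2.37633 MJ/qt

2.38 MJ/qt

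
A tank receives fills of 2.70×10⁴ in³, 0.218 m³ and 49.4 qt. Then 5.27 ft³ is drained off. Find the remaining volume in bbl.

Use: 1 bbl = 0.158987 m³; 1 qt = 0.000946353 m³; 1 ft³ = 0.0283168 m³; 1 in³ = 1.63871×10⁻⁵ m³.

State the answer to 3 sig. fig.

3.51 bbl

2.70×10⁴ in³ × 1.63871×10⁻⁵ = 0.442452 m³
0.218 m³ (already m³)
49.4 qt × 0.000946353 = 0.0467498 m³
5.27 ft³ × 0.0283168 = 0.14923 m³
Net: 0.442452 + 0.218 + 0.0467498 − 0.14923 = 0.557972 m³
In bbl: 0.557972 / 0.158987 = 3.50954 bbl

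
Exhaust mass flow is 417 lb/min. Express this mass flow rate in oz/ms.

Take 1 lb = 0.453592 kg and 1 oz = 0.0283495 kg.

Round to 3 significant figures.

0.111 oz/ms

417 lb/min × 0.453592 kg/lb ÷ 60 s/min = 3.15246 kg/s
3.15246 kg/s ÷ 0.0283495 kg/oz × 0.001 s/ms = 0.1112 oz/ms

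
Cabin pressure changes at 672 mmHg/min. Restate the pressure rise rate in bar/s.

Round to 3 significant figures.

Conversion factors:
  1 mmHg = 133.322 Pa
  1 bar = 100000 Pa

0.0149 bar/s

672 mmHg/min × 133.322 Pa/mmHg ÷ 60 s/min = 1493.21 Pa/s
1493.21 Pa/s ÷ 100000 Pa/bar = 0.0149321 bar/s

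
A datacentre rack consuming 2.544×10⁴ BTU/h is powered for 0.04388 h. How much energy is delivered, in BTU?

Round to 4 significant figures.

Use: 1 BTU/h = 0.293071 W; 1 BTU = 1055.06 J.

2.544×10⁴ BTU/h × 0.293071 = 7455.73 W
0.04388 h × 3600 = 157.968 s
E = P × t = 7455.73 W × 157.968 s = 1.17777×10⁶ J
1.17777×10⁶ J ÷ (1055.06 J/BTU) = 1116.31 BTU

1116 BTU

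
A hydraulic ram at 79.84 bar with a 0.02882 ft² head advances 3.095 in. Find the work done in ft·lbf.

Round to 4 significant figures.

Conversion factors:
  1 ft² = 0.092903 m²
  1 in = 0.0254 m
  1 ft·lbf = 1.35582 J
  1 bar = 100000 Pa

79.84 bar → 7.984×10⁶ Pa
0.02882 ft² → 0.00267746 m²
F = P × A = 7.984×10⁶ × 0.00267746 = 21376.8 N
3.095 in → 0.078613 m
W = F × d = 21376.8 × 0.078613 = 1680.49 J
In ft·lbf: 1680.49 / 1.35582 = 1239.46 ft·lbf

1239 ft·lbf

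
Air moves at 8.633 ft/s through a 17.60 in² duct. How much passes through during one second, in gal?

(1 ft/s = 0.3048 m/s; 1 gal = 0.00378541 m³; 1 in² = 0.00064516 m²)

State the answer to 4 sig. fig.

7.893 gal

8.633 ft/s × 0.3048 = 2.63134 m/s
17.60 in² × 0.00064516 = 0.0113548 m²
V = v × A × t = 2.63134 m/s × 0.0113548 m² × 1 s = 0.0298783 m³
0.0298783 m³ ÷ (0.00378541 m³/gal) = 7.89302 gal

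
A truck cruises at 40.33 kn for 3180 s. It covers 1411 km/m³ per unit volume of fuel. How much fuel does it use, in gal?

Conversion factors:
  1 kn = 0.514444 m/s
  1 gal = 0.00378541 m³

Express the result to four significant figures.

12.35 gal

40.33 kn → 20.7475 m/s
d = v × t = 20.7475 × 3180 = 65977 m
1411 km/m³ → 1.411×10⁶ m/m³
V = d / (distance per unit fuel) = 65977 / 1.411×10⁶ = 0.046759 m³
In gal: 0.046759 / 0.00378541 = 12.3524 gal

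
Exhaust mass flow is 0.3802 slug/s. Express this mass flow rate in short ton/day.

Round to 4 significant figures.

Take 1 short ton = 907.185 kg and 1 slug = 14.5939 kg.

528.4 short ton/day

0.3802 slug/s × 14.5939 kg/slug = 5.5486 kg/s
5.5486 kg/s ÷ 907.185 kg/short ton × 86400 s/day = 528.447 short ton/day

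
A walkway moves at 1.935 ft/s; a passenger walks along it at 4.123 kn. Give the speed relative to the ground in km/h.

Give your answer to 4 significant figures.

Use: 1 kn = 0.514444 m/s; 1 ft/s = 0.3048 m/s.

9.759 km/h

1.935 ft/s × 0.3048 = 0.589788 m/s
4.123 kn × 0.514444 = 2.12105 m/s
Sum: 0.589788 + 2.12105 = 2.71084 m/s
In km/h: 2.71084 / (1/3.6) = 9.75902 km/h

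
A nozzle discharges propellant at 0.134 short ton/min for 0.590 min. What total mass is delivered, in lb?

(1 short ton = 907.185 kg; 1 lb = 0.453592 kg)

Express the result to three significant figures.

0.134 short ton/min → 2.02605 kg/s
0.590 min → 35.4 s
m = ṁ × t = 2.02605 × 35.4 = 71.7222 kg
In lb: 71.7222 / 0.453592 = 158.121 lb

158 lb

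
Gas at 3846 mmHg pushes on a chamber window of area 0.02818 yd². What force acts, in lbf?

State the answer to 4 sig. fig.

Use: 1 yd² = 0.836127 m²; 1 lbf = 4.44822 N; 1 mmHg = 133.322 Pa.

2716 lbf

3846 mmHg × 133.322 = 512756 Pa
0.02818 yd² × 0.836127 = 0.0235621 m²
F = P × A = 512756 Pa × 0.0235621 m² = 12081.6 N
12081.6 N ÷ (4.44822 N/lbf) = 2716.05 lbf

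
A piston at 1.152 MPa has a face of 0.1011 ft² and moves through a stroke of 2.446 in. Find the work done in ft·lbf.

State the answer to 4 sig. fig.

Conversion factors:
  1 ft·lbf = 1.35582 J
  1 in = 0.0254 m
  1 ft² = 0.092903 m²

495.8 ft·lbf

1.152 MPa → 1.152×10⁶ Pa
0.1011 ft² → 0.00939249 m²
F = P × A = 1.152×10⁶ × 0.00939249 = 10820.1 N
2.446 in → 0.0621284 m
W = F × d = 10820.1 × 0.0621284 = 672.236 J
In ft·lbf: 672.236 / 1.35582 = 495.815 ft·lbf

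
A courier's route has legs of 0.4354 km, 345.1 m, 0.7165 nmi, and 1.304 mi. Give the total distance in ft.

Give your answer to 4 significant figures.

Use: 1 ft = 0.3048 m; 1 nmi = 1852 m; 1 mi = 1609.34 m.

1.380×10⁴ ft

0.4354 km × 1000 = 435.4 m
345.1 m (already m)
0.7165 nmi × 1852 = 1326.96 m
1.304 mi × 1609.34 = 2098.58 m
Total: 435.4 + 345.1 + 1326.96 + 2098.58 = 4206.04 m
In ft: 4206.04 / 0.3048 = 13799.3 ft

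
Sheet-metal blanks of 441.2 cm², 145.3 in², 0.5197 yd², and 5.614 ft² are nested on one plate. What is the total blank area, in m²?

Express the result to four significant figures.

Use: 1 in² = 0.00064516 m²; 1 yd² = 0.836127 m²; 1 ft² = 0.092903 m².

1.094 m²

441.2 cm² × 0.0001 = 0.04412 m²
145.3 in² × 0.00064516 = 0.0937417 m²
0.5197 yd² × 0.836127 = 0.434535 m²
5.614 ft² × 0.092903 = 0.521557 m²
Total: 0.04412 + 0.0937417 + 0.434535 + 0.521557 = 1.09395 m²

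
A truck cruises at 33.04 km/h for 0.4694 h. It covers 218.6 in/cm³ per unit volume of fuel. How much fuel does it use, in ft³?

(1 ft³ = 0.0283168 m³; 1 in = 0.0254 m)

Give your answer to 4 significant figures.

0.09864 ft³

33.04 km/h → 9.17778 m/s
0.4694 h → 1689.84 s
d = v × t = 9.17778 × 1689.84 = 15509 m
218.6 in/cm³ → 5.55244×10⁶ m/m³
V = d / (distance per unit fuel) = 15509 / 5.55244×10⁶ = 0.00279319 m³
In ft³: 0.00279319 / 0.0283168 = 0.0986407 ft³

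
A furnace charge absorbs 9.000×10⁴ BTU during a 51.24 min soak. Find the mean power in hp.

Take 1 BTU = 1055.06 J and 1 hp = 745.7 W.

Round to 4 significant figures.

41.42 hp

9.000×10⁴ BTU × 1055.06 → 9.49554×10⁷ J
51.24 min × 60 → 3074.4 s
P = E / t = 9.49554×10⁷ J / 3074.4 s = 30885.8 W
30885.8 W ÷ (745.7 W/hp) = 41.4185 hp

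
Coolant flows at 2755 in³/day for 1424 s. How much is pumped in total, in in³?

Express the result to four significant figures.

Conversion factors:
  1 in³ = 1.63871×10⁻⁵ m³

45.41 in³

2755 in³/day → 5.22528×10⁻⁷ m³/s
V = Q × t = 5.22528×10⁻⁷ × 1424 = 7.4408×10⁻⁴ m³
In in³: 7.4408×10⁻⁴ / 1.63871×10⁻⁵ = 45.4064 in³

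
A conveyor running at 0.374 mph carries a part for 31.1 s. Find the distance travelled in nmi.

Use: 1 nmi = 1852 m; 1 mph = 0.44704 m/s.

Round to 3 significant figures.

0.374 mph × 0.44704 = 0.167193 m/s
d = v × t = 0.167193 m/s × 31.1 s = 5.1997 m
5.1997 m ÷ (1852 m/nmi) = 0.00280761 nmi

0.00281 nmi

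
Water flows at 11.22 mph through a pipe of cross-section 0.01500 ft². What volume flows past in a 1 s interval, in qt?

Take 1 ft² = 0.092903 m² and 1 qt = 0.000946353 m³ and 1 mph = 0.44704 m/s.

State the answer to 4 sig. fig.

11.22 mph × 0.44704 = 5.01579 m/s
0.01500 ft² × 0.092903 = 0.00139354 m²
V = v × A × t = 5.01579 m/s × 0.00139354 m² × 1 s = 0.0069897 m³
0.0069897 m³ ÷ (0.000946353 m³/qt) = 7.38593 qt

7.386 qt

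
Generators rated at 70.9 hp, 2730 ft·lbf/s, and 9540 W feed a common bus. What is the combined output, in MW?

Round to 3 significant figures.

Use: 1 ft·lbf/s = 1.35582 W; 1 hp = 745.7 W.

70.9 hp × 745.7 → 52870.1 W
2730 ft·lbf/s × 1.35582 → 3701.39 W
9540 W (already W)
Total: 52870.1 + 3701.39 + 9540 = 66111.5 W
In MW: 66111.5 / 1000000 = 0.0661115 MW

0.0661 MW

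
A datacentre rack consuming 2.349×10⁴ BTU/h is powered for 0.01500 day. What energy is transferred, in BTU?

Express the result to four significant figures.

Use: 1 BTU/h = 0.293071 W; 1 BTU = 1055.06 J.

8456 BTU

2.349×10⁴ BTU/h × 0.293071 = 6884.24 W
0.01500 day × 86400 = 1296 s
E = P × t = 6884.24 W × 1296 s = 8.92198×10⁶ J
8.92198×10⁶ J ÷ (1055.06 J/BTU) = 8456.37 BTU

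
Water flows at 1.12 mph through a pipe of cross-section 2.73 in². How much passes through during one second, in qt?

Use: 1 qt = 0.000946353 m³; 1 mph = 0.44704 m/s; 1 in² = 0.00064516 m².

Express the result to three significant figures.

1.12 mph × 0.44704 → 0.500685 m/s
2.73 in² × 0.00064516 → 0.00176129 m²
V = v × A × t = 0.500685 m/s × 0.00176129 m² × 1 s = 8.81851×10⁻⁴ m³
8.81851×10⁻⁴ m³ ÷ (0.000946353 m³/qt) = 0.931842 qt

0.932 qt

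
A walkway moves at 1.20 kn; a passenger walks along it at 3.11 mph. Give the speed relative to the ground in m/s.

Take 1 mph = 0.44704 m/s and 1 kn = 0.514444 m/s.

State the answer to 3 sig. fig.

1.20 kn × 0.514444 = 0.617333 m/s
3.11 mph × 0.44704 = 1.39029 m/s
Total: 0.617333 + 1.39029 = 2.00762 m/s

2.01 m/s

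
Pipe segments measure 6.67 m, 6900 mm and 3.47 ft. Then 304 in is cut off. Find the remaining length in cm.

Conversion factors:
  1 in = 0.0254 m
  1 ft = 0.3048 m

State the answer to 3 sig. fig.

691 cm

6.67 m (already m)
6900 mm × 0.001 = 6.9 m
3.47 ft × 0.3048 = 1.05766 m
304 in × 0.0254 = 7.7216 m
Result: 6.67 + 6.9 + 1.05766 − 7.7216 = 6.90606 m
In cm: 6.90606 / 0.01 = 690.606 cm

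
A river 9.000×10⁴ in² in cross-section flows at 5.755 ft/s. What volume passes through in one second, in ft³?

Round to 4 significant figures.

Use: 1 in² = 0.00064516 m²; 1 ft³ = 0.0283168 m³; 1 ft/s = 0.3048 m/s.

3597 ft³

5.755 ft/s × 0.3048 = 1.75412 m/s
9.000×10⁴ in² × 0.00064516 = 58.0644 m²
V = v × A × t = 1.75412 m/s × 58.0644 m² × 1 s = 101.852 m³
101.852 m³ ÷ (0.0283168 m³/ft³) = 3596.88 ft³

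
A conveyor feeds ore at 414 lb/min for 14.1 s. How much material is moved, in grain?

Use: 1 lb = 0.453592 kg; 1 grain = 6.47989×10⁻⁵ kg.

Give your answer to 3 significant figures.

414 lb/min → 3.12978 kg/s
m = ṁ × t = 3.12978 × 14.1 = 44.1299 kg
In grain: 44.1299 / 6.47989×10⁻⁵ = 681029 grain

6.81×10⁵ grain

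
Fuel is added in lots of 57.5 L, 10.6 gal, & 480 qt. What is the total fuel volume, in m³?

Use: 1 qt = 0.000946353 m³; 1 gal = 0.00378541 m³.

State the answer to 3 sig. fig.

57.5 L × 0.001 = 0.0575 m³
10.6 gal × 0.00378541 = 0.0401253 m³
480 qt × 0.000946353 = 0.454249 m³
Combined: 0.0575 + 0.0401253 + 0.454249 = 0.551874 m³

0.552 m³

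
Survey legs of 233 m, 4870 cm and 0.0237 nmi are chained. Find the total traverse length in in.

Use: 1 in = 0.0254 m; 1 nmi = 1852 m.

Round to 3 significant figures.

1.28×10⁴ in

233 m (already m)
4870 cm × 0.01 = 48.7 m
0.0237 nmi × 1852 = 43.8924 m
Combined: 233 + 48.7 + 43.8924 = 325.592 m
In in: 325.592 / 0.0254 = 12818.6 in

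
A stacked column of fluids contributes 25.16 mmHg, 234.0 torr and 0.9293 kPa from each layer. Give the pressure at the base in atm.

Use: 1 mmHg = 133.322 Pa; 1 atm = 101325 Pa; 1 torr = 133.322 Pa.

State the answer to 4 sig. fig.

25.16 mmHg × 133.322 → 3354.38 Pa
234.0 torr × 133.322 → 31197.3 Pa
0.9293 kPa × 1000 → 929.3 Pa
Combined: 3354.38 + 31197.3 + 929.3 = 35481 Pa
In atm: 35481 / 101325 = 0.35017 atm

0.3502 atm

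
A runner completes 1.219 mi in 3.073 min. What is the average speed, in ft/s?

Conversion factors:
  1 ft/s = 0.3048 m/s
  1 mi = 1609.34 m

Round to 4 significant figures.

1.219 mi × 1609.34 = 1961.79 m
3.073 min × 60 = 184.38 s
v = d / t = 1961.79 m / 184.38 s = 10.6399 m/s
10.6399 m/s ÷ (0.3048 m/s/ft/s) = 34.9078 ft/s

34.91 ft/s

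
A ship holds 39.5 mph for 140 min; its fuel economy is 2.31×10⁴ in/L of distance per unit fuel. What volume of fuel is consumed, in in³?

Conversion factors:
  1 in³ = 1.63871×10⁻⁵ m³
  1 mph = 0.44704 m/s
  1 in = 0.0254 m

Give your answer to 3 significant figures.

1.54×10⁴ in³

39.5 mph → 17.6581 m/s
140 min → 8400 s
d = v × t = 17.6581 × 8400 = 148328 m
2.31×10⁴ in/L → 586740 m/m³
V = d / (distance per unit fuel) = 148328 / 586740 = 0.2528 m³
In in³: 0.2528 / 1.63871×10⁻⁵ = 15426.8 in³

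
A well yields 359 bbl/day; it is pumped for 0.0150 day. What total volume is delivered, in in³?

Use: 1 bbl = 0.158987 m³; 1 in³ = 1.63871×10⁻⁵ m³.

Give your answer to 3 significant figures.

5.22×10⁴ in³

359 bbl/day → 6.60606×10⁻⁴ m³/s
0.0150 day → 1296 s
V = Q × t = 6.60606×10⁻⁴ × 1296 = 0.856145 m³
In in³: 0.856145 / 1.63871×10⁻⁵ = 52245.1 in³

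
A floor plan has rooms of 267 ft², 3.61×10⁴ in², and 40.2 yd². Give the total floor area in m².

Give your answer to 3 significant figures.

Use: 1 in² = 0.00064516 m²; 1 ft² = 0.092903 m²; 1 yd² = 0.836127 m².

267 ft² × 0.092903 → 24.8051 m²
3.61×10⁴ in² × 0.00064516 → 23.2903 m²
40.2 yd² × 0.836127 → 33.6123 m²
Combined: 24.8051 + 23.2903 + 33.6123 = 81.7077 m²

81.7 m²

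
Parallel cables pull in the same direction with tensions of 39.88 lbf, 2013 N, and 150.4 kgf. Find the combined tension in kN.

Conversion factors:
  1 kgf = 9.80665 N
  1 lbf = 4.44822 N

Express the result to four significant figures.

39.88 lbf × 4.44822 = 177.395 N
2013 N (already N)
150.4 kgf × 9.80665 = 1474.92 N
Total: 177.395 + 2013 + 1474.92 = 3665.32 N
In kN: 3665.32 / 1000 = 3.66532 kN

3.665 kN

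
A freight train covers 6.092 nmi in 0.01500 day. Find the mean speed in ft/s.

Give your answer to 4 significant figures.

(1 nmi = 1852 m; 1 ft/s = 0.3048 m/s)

28.56 ft/s

6.092 nmi × 1852 → 11282.4 m
0.01500 day × 86400 → 1296 s
v = d / t = 11282.4 m / 1296 s = 8.70556 m/s
8.70556 m/s ÷ (0.3048 m/s/ft/s) = 28.5615 ft/s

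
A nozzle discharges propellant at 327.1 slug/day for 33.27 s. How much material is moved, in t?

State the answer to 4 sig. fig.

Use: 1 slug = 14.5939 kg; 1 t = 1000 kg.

327.1 slug/day → 0.0552507 kg/s
m = ṁ × t = 0.0552507 × 33.27 = 1.83819 kg
In t: 1.83819 / 1000 = 0.00183819 t

0.001838 t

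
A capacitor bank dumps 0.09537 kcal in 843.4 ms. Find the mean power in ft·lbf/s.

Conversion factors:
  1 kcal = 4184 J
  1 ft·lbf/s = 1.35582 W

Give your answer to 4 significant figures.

0.09537 kcal × 4184 → 399.028 J
843.4 ms × 0.001 → 0.8434 s
P = E / t = 399.028 J / 0.8434 s = 473.118 W
473.118 W ÷ (1.35582 W/ft·lbf/s) = 348.953 ft·lbf/s

349.0 ft·lbf/s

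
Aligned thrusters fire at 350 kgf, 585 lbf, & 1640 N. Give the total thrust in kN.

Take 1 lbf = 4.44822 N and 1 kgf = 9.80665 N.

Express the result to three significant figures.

7.67 kN

350 kgf × 9.80665 = 3432.33 N
585 lbf × 4.44822 = 2602.21 N
1640 N (already N)
Sum: 3432.33 + 2602.21 + 1640 = 7674.54 N
In kN: 7674.54 / 1000 = 7.67454 kN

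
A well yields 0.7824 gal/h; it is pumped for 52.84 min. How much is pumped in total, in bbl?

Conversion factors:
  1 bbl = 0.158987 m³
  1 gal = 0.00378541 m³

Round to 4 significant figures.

0.01641 bbl

0.7824 gal/h → 8.22696×10⁻⁷ m³/s
52.84 min → 3170.4 s
V = Q × t = 8.22696×10⁻⁷ × 3170.4 = 0.00260828 m³
In bbl: 0.00260828 / 0.158987 = 0.0164056 bbl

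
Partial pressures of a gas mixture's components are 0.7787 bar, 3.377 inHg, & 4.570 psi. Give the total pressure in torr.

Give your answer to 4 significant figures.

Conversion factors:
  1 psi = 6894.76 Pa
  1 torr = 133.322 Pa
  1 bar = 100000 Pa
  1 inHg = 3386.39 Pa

0.7787 bar × 100000 = 77870 Pa
3.377 inHg × 3386.39 = 11435.8 Pa
4.570 psi × 6894.76 = 31509.1 Pa
Combined: 77870 + 11435.8 + 31509.1 = 120815 Pa
In torr: 120815 / 133.322 = 906.19 torr

906.2 torr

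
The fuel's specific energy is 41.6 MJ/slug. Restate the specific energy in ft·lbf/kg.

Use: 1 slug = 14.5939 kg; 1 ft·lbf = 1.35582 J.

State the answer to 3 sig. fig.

41.6 MJ/slug × 1000000 J/MJ ÷ 14.5939 kg/slug = 2.85051×10⁶ J/kg
2.85051×10⁶ J/kg ÷ 1.35582 J/ft·lbf = 2.10243×10⁶ ft·lbf/kg

2.10×10⁶ ft·lbf/kg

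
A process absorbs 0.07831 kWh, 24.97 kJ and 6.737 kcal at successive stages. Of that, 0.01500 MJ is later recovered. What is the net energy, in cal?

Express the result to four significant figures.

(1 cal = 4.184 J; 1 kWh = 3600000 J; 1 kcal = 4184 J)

7.650×10⁴ cal

0.07831 kWh × 3600000 = 281916 J
24.97 kJ × 1000 = 24970 J
6.737 kcal × 4184 = 28187.6 J
0.01500 MJ × 1000000 = 15000 J
Net: 281916 + 24970 + 28187.6 − 15000 = 320074 J
In cal: 320074 / 4.184 = 76499.5 cal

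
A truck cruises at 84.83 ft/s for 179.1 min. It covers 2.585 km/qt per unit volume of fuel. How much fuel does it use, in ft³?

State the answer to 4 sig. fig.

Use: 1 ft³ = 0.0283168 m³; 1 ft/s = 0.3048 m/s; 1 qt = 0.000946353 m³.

3.592 ft³

84.83 ft/s → 25.8562 m/s
179.1 min → 10746 s
d = v × t = 25.8562 × 10746 = 277851 m
2.585 km/qt → 2.73154×10⁶ m/m³
V = d / (distance per unit fuel) = 277851 / 2.73154×10⁶ = 0.10172 m³
In ft³: 0.10172 / 0.0283168 = 3.59221 ft³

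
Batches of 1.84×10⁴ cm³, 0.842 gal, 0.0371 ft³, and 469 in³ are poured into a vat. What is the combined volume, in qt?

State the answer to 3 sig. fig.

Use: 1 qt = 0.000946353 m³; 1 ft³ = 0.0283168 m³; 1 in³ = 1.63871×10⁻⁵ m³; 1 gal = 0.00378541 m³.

1.84×10⁴ cm³ × 10⁻⁶ = 0.0184 m³
0.842 gal × 0.00378541 = 0.00318732 m³
0.0371 ft³ × 0.0283168 = 0.00105055 m³
469 in³ × 1.63871×10⁻⁵ = 0.00768555 m³
Total: 0.0184 + 0.00318732 + 0.00105055 + 0.00768555 = 0.0303234 m³
In qt: 0.0303234 / 0.000946353 = 32.0424 qt

32.0 qt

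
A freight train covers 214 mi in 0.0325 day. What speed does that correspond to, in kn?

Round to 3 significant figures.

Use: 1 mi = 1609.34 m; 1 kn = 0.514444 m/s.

214 mi × 1609.34 → 344399 m
0.0325 day × 86400 → 2808 s
v = d / t = 344399 m / 2808 s = 122.649 m/s
122.649 m/s ÷ (0.514444 m/s/kn) = 238.411 kn

238 kn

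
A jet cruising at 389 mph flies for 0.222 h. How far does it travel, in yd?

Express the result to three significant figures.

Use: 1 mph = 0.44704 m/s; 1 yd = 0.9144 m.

389 mph × 0.44704 → 173.899 m/s
0.222 h × 3600 → 799.2 s
d = v × t = 173.899 m/s × 799.2 s = 138980 m
138980 m ÷ (0.9144 m/yd) = 151990 yd

1.52×10⁵ yd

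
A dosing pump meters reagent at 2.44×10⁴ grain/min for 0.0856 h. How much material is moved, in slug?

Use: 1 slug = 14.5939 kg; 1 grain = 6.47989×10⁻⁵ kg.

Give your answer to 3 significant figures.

2.44×10⁴ grain/min → 0.0263516 kg/s
0.0856 h → 308.16 s
m = ṁ × t = 0.0263516 × 308.16 = 8.12051 kg
In slug: 8.12051 / 14.5939 = 0.556432 slug

0.556 slug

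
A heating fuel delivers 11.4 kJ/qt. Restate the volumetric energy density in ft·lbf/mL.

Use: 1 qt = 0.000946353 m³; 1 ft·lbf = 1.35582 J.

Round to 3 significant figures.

11.4 kJ/qt × 1000 J/kJ ÷ 0.000946353 m³/qt = 1.20462×10⁷ J/m³
1.20462×10⁷ J/m³ ÷ 1.35582 J/ft·lbf × 10⁻⁶ m³/mL = 8.88481 ft·lbf/mL

8.88 ft·lbf/mL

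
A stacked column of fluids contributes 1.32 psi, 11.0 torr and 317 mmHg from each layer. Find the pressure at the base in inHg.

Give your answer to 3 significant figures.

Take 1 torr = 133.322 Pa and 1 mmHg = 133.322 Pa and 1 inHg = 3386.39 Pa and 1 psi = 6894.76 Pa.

15.6 inHg

1.32 psi × 6894.76 → 9101.08 Pa
11.0 torr × 133.322 → 1466.54 Pa
317 mmHg × 133.322 → 42263.1 Pa
Sum: 9101.08 + 1466.54 + 42263.1 = 52830.7 Pa
In inHg: 52830.7 / 3386.39 = 15.6009 inHg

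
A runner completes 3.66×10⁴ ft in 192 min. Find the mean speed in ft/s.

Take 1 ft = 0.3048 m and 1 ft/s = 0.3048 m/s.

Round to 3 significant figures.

3.66×10⁴ ft × 0.3048 = 11155.7 m
192 min × 60 = 11520 s
v = d / t = 11155.7 m / 11520 s = 0.968377 m/s
0.968377 m/s ÷ (0.3048 m/s/ft/s) = 3.17709 ft/s

3.18 ft/s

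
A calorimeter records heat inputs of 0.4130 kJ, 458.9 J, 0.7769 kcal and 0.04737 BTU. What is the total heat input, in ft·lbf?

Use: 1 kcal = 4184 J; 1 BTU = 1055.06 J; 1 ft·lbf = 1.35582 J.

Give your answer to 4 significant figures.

3077 ft·lbf

0.4130 kJ × 1000 = 413 J
458.9 J (already J)
0.7769 kcal × 4184 = 3250.55 J
0.04737 BTU × 1055.06 = 49.9782 J
Total: 413 + 458.9 + 3250.55 + 49.9782 = 4172.43 J
In ft·lbf: 4172.43 / 1.35582 = 3077.42 ft·lbf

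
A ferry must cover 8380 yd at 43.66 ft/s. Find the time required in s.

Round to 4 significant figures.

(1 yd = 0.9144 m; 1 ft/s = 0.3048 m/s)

8380 yd × 0.9144 → 7662.67 m
43.66 ft/s × 0.3048 → 13.3076 m/s
t = d / v = 7662.67 m / 13.3076 m/s = 575.812 s

575.8 s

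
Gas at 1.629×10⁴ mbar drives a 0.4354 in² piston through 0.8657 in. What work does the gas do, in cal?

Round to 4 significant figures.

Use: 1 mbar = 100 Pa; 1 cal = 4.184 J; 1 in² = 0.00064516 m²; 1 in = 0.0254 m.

2.405 cal

1.629×10⁴ mbar → 1.629×10⁶ Pa
0.4354 in² → 2.80903×10⁻⁴ m²
F = P × A = 1.629×10⁶ × 2.80903×10⁻⁴ = 457.591 N
0.8657 in → 0.0219888 m
W = F × d = 457.591 × 0.0219888 = 10.0619 J
In cal: 10.0619 / 4.184 = 2.40485 cal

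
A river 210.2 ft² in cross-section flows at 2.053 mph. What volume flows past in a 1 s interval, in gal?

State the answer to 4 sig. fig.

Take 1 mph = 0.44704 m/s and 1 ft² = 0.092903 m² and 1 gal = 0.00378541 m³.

2.053 mph × 0.44704 → 0.917773 m/s
210.2 ft² × 0.092903 → 19.5282 m²
V = v × A × t = 0.917773 m/s × 19.5282 m² × 1 s = 17.9225 m³
17.9225 m³ ÷ (0.00378541 m³/gal) = 4734.63 gal

4735 gal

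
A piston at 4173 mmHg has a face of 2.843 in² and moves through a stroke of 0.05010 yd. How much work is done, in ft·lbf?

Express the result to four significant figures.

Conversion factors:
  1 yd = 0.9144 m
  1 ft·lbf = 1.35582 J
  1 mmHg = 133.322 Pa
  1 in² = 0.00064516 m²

34.48 ft·lbf

4173 mmHg → 556353 Pa
2.843 in² → 0.00183419 m²
F = P × A = 556353 × 0.00183419 = 1020.46 N
0.05010 yd → 0.0458114 m
W = F × d = 1020.46 × 0.0458114 = 46.7487 J
In ft·lbf: 46.7487 / 1.35582 = 34.48 ft·lbf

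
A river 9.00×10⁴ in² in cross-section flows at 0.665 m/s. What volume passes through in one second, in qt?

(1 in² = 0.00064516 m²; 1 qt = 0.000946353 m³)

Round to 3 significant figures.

4.08×10⁴ qt

9.00×10⁴ in² × 0.00064516 = 58.0644 m²
V = v × A × t = 0.665 m/s × 58.0644 m² × 1 s = 38.6128 m³
38.6128 m³ ÷ (0.000946353 m³/qt) = 40801.7 qt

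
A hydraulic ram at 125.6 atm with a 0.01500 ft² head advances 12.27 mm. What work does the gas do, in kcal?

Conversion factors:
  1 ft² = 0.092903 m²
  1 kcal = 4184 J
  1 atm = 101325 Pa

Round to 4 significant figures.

125.6 atm → 1.27264×10⁷ Pa
0.01500 ft² → 0.00139354 m²
F = P × A = 1.27264×10⁷ × 0.00139354 = 17734.7 N
12.27 mm → 0.01227 m
W = F × d = 17734.7 × 0.01227 = 217.605 J
In kcal: 217.605 / 4184 = 0.0520088 kcal

0.05201 kcal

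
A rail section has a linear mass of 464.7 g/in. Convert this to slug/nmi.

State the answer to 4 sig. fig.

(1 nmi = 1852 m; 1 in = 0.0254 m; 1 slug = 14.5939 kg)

2322 slug/nmi

464.7 g/in × 0.001 kg/g ÷ 0.0254 m/in = 18.2953 kg/m
18.2953 kg/m ÷ 14.5939 kg/slug × 1852 m/nmi = 2321.72 slug/nmi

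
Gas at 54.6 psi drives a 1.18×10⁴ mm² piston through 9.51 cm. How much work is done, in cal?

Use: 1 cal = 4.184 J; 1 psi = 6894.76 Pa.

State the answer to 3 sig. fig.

54.6 psi → 376454 Pa
1.18×10⁴ mm² → 0.0118 m²
F = P × A = 376454 × 0.0118 = 4442.16 N
9.51 cm → 0.0951 m
W = F × d = 4442.16 × 0.0951 = 422.449 J
In cal: 422.449 / 4.184 = 100.968 cal

101 cal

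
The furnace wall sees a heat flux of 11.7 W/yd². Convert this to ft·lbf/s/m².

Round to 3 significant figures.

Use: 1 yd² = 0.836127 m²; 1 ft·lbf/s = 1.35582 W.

11.7 W/yd² ÷ 0.836127 m²/yd² = 13.9931 W/m²
13.9931 W/m² ÷ 1.35582 W/ft·lbf/s = 10.3208 ft·lbf/s/m²

10.3 ft·lbf/s/m²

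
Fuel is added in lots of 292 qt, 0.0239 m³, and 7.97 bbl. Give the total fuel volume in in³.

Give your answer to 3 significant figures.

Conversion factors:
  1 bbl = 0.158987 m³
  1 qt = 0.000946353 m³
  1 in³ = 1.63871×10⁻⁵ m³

9.56×10⁴ in³

292 qt × 0.000946353 = 0.276335 m³
0.0239 m³ (already m³)
7.97 bbl × 0.158987 = 1.26713 m³
Sum: 0.276335 + 0.0239 + 1.26713 = 1.56736 m³
In in³: 1.56736 / 1.63871×10⁻⁵ = 95646 in³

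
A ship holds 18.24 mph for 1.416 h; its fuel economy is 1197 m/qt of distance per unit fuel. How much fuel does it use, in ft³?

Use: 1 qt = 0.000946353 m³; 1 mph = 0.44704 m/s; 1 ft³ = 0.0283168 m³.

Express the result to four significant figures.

1.161 ft³

18.24 mph → 8.15401 m/s
1.416 h → 5097.6 s
d = v × t = 8.15401 × 5097.6 = 41565.9 m
1197 m/qt → 1.26486×10⁶ m/m³
V = d / (distance per unit fuel) = 41565.9 / 1.26486×10⁶ = 0.0328621 m³
In ft³: 0.0328621 / 0.0283168 = 1.16052 ft³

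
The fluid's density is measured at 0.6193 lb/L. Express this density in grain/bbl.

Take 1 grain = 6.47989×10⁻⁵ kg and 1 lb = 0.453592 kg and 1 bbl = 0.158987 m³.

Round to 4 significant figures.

0.6193 lb/L × 0.453592 kg/lb ÷ 0.001 m³/L = 280.91 kg/m³
280.91 kg/m³ ÷ 6.47989×10⁻⁵ kg/grain × 0.158987 m³/bbl = 689225 grain/bbl

6.892×10⁵ grain/bbl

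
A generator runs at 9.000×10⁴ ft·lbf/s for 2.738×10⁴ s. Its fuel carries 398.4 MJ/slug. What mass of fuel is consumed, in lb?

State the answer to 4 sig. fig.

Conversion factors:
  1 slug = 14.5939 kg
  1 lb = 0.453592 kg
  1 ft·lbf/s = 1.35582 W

269.8 lb

9.000×10⁴ ft·lbf/s → 122024 W
E = P × t = 122024 × 27380 = 3.34102×10⁹ J
398.4 MJ/slug → 2.72991×10⁷ J/kg
m = E / e_s = 3.34102×10⁹ / 2.72991×10⁷ = 122.386 kg
In lb: 122.386 / 0.453592 = 269.815 lb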